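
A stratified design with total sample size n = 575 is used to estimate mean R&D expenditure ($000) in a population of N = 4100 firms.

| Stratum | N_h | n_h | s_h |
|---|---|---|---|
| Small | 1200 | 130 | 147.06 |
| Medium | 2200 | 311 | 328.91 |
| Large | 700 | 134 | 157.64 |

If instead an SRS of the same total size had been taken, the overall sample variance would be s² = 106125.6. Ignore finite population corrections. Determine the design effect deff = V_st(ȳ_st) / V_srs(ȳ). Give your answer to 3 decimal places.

deff ≈ 0.649

V̂(ȳ_st) = Σ W_h² s_h²/n_h, with W_h = N_h/N and N = 4100:
  stratum Small: (1200/4100)²·147.06²/130 = 14.2508
  stratum Medium: (2200/4100)²·328.91²/311 = 100.155
  stratum Large: (700/4100)²·157.64²/134 = 5.40576
V_st = 119.811
V_srs = s²/n = 106125.6/575 = 184.566
deff = V_st / V_srs = 119.811/184.566 = 0.6492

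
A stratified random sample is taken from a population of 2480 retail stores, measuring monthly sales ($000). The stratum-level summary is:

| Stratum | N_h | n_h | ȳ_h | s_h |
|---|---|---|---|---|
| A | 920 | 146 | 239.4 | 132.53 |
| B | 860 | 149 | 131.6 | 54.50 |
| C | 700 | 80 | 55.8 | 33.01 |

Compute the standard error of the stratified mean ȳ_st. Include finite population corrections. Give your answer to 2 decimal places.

V̂(ȳ_st) = Σ W_h² (1 − n_h/N_h) s_h²/n_h, with W_h = N_h/N and N = 2480:
  stratum A: (920/2480)²·(1 − 146/920)·132.53²/146 = 13.9284
  stratum B: (860/2480)²·(1 − 149/860)·54.50²/149 = 1.98185
  stratum C: (700/2480)²·(1 − 80/700)·33.01²/80 = 0.961142
V̂(ȳ_st) = 16.8714
SE(ȳ_st) = √16.8714 = 4.10748

SE(ȳ_st) ≈ 4.11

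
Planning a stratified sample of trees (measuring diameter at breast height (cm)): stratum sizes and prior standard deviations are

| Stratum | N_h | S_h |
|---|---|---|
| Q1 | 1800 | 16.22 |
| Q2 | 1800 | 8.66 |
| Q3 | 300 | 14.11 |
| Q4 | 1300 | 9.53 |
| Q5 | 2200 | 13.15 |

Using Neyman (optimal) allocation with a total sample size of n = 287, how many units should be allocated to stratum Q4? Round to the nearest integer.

39

Neyman allocation: n_h = n · N_h S_h / Σ N_i S_i, with n = 287.
  stratum Q1: N_h·S_h = 1800·16.22 = 29196.00
  stratum Q2: N_h·S_h = 1800·8.66 = 15588.00
  stratum Q3: N_h·S_h = 300·14.11 = 4233.00
  stratum Q4: N_h·S_h = 1300·9.53 = 12389.00
  stratum Q5: N_h·S_h = 2200·13.15 = 28930.00
Σ N_h S_h = 90336.00
n for stratum Q4 = 287·12389.00/90336.00 = 39.360 → 39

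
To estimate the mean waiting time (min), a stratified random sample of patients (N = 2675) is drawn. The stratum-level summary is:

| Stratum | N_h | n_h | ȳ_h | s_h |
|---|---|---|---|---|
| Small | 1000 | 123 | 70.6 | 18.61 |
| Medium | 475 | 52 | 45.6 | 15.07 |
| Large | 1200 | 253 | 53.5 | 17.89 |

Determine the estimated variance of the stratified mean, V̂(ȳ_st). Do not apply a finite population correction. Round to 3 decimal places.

V̂(ȳ_st) = Σ W_h² s_h²/n_h, with W_h = N_h/N and N = 2675:
  stratum Small: (1000/2675)²·18.61²/123 = 0.393496
  stratum Medium: (475/2675)²·15.07²/52 = 0.137709
  stratum Large: (1200/2675)²·17.89²/253 = 0.254575
V̂(ȳ_st) = 0.78578

V̂(ȳ_st) ≈ 0.786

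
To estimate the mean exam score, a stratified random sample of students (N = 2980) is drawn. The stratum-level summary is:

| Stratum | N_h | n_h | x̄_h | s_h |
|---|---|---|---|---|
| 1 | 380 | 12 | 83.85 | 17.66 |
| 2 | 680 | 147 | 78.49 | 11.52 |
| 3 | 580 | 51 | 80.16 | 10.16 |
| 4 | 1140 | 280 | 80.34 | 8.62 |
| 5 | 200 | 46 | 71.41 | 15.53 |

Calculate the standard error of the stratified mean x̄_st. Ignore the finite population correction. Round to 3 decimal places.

V̂(x̄_st) = Σ W_h² s_h²/n_h, with W_h = N_h/N and N = 2980:
  stratum 1: (380/2980)²·17.66²/12 = 0.422605
  stratum 2: (680/2980)²·11.52²/147 = 0.0470081
  stratum 3: (580/2980)²·10.16²/51 = 0.0766727
  stratum 4: (1140/2980)²·8.62²/280 = 0.0388359
  stratum 5: (200/2980)²·15.53²/46 = 0.0236163
V̂(x̄_st) = 0.608738
SE(x̄_st) = √0.608738 = 0.780217

SE(x̄_st) ≈ 0.780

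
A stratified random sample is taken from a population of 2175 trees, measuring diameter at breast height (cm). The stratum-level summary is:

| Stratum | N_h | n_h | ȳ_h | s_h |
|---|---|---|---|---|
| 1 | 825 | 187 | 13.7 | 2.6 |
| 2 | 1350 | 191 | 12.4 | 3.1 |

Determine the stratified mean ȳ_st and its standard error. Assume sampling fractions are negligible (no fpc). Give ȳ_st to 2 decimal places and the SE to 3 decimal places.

ȳ_st ≈ 12.89, SE ≈ 0.157

ȳ_st = Σ W_h ȳ_h = (825·13.7 + 1350·12.4)/2175 = 12.89310
V̂(ȳ_st) = Σ W_h² s_h²/n_h, with W_h = N_h/N and N = 2175:
  stratum 1: (825/2175)²·2.6²/187 = 0.00520109
  stratum 2: (1350/2175)²·3.1²/191 = 0.0193838
V̂(ȳ_st) = 0.0245849
SE(ȳ_st) = √0.0245849 = 0.156796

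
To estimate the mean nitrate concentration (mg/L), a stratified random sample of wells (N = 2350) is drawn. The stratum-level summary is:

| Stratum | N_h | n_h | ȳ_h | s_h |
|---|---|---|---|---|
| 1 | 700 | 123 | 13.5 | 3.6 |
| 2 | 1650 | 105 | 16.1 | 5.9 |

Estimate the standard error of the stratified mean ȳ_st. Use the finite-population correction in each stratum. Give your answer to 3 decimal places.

SE(ȳ_st) ≈ 0.401

V̂(ȳ_st) = Σ W_h² (1 − n_h/N_h) s_h²/n_h, with W_h = N_h/N and N = 2350:
  stratum 1: (700/2350)²·(1 − 123/700)·3.6²/123 = 0.00770616
  stratum 2: (1650/2350)²·(1 − 105/1650)·5.9²/105 = 0.153035
V̂(ȳ_st) = 0.160741
SE(ȳ_st) = √0.160741 = 0.400926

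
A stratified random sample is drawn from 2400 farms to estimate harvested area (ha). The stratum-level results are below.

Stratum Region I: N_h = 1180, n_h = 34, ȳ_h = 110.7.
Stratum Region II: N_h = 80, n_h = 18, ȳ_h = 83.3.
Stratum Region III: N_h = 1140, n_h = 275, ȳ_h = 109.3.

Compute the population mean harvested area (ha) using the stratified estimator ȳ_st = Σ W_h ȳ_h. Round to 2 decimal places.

ȳ_st ≈ 109.12

N = Σ N_h = 2400. Stratum weights W_h = N_h/N.
ȳ_st = (1180·110.7 + 80·83.3 + 1140·109.3) / 2400 = 109.1217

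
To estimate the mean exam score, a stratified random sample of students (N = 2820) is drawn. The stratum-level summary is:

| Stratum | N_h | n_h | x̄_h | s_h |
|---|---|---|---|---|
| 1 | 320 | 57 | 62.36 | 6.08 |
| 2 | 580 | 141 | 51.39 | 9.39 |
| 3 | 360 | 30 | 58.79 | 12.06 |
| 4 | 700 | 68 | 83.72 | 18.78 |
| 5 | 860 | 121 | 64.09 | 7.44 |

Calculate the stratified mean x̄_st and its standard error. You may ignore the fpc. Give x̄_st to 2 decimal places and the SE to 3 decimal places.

x̄_st ≈ 65.48, SE ≈ 0.690

x̄_st = Σ W_h x̄_h = (320·62.36 + 580·51.39 + 360·58.79 + 700·83.72 + 860·64.09)/2820 = 65.47773
V̂(x̄_st) = Σ W_h² s_h²/n_h, with W_h = N_h/N and N = 2820:
  stratum 1: (320/2820)²·6.08²/57 = 0.00835091
  stratum 2: (580/2820)²·9.39²/141 = 0.0264527
  stratum 3: (360/2820)²·12.06²/30 = 0.0790097
  stratum 4: (700/2820)²·18.78²/68 = 0.31958
  stratum 5: (860/2820)²·7.44²/121 = 0.042546
V̂(x̄_st) = 0.47594
SE(x̄_st) = √0.47594 = 0.689884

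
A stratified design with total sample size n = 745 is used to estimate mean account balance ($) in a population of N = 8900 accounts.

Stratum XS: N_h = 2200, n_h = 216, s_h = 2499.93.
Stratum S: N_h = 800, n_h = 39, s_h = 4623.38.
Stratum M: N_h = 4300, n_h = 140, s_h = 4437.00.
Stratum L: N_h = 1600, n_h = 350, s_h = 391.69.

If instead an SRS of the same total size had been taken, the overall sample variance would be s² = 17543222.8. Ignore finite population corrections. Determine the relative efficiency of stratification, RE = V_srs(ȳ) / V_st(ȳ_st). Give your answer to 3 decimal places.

V̂(ȳ_st) = Σ W_h² s_h²/n_h, with W_h = N_h/N and N = 8900:
  stratum XS: (2200/8900)²·2499.93²/216 = 1767.94
  stratum S: (800/8900)²·4623.38²/39 = 4428.48
  stratum M: (4300/8900)²·4437.00²/140 = 32825.2
  stratum L: (1600/8900)²·391.69²/350 = 14.167
V_st = 39035.8
V_srs = s²/n = 17543222.8/745 = 23548
Relative efficiency = V_srs / V_st = 23548/39035.8 = 0.6032

RE ≈ 0.603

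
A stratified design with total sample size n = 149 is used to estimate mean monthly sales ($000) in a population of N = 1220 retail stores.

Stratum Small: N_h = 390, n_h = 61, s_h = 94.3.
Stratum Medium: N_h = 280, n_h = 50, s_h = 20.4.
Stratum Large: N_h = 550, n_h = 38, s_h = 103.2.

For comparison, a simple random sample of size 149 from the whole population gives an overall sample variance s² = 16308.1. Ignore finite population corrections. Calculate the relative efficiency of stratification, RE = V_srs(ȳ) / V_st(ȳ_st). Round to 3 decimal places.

RE ≈ 1.514

V̂(ȳ_st) = Σ W_h² s_h²/n_h, with W_h = N_h/N and N = 1220:
  stratum Small: (390/1220)²·94.3²/61 = 14.8971
  stratum Medium: (280/1220)²·20.4²/50 = 0.438416
  stratum Large: (550/1220)²·103.2²/38 = 56.9615
V_st = 72.2971
V_srs = s²/n = 16308.1/149 = 109.45
Relative efficiency = V_srs / V_st = 109.45/72.2971 = 1.5139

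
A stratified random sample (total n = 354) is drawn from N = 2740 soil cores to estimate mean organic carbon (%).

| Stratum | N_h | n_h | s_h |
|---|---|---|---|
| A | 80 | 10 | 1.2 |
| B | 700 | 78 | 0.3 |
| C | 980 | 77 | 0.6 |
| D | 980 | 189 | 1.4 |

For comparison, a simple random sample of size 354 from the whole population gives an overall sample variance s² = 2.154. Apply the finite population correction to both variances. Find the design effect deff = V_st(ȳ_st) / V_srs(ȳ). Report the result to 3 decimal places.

V̂(ȳ_st) = Σ W_h² (1 − n_h/N_h) s_h²/n_h, with W_h = N_h/N and N = 2740:
  stratum A: (80/2740)²·(1 − 10/80)·1.2²/10 = 0.000107411
  stratum B: (700/2740)²·(1 − 78/700)·0.3²/78 = 6.69168e-05
  stratum C: (980/2740)²·(1 − 77/980)·0.6²/77 = 0.000551092
  stratum D: (980/2740)²·(1 − 189/980)·1.4²/189 = 0.00107077
V_st = 0.00179619
V_srs = (1 − 354/2740)·2.154/354 = 0.00529861
deff = V_st / V_srs = 0.00179619/0.00529861 = 0.3390

deff ≈ 0.339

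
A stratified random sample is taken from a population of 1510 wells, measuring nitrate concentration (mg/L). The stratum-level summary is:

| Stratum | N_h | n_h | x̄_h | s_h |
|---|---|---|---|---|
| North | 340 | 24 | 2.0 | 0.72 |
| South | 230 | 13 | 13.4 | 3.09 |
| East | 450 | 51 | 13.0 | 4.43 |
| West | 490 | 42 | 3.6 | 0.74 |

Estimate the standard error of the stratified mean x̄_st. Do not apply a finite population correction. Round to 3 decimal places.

V̂(x̄_st) = Σ W_h² s_h²/n_h, with W_h = N_h/N and N = 1510:
  stratum North: (340/1510)²·0.72²/24 = 0.00109511
  stratum South: (230/1510)²·3.09²/13 = 0.0170402
  stratum East: (450/1510)²·4.43²/51 = 0.034175
  stratum West: (490/1510)²·0.74²/42 = 0.00137294
V̂(x̄_st) = 0.0536833
SE(x̄_st) = √0.0536833 = 0.231697

SE(x̄_st) ≈ 0.232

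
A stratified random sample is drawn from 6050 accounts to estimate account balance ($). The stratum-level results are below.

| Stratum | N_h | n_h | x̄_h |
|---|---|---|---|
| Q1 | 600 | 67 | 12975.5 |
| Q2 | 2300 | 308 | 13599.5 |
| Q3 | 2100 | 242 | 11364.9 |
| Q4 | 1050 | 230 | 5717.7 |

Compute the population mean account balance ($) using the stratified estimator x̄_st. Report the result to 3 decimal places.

N = Σ N_h = 6050. Stratum weights W_h = N_h/N.
x̄_st = (600·12975.5 + 2300·13599.5 + 2100·11364.9 + 1050·5717.7) / 6050 = 11394.05372

x̄_st ≈ 11394.054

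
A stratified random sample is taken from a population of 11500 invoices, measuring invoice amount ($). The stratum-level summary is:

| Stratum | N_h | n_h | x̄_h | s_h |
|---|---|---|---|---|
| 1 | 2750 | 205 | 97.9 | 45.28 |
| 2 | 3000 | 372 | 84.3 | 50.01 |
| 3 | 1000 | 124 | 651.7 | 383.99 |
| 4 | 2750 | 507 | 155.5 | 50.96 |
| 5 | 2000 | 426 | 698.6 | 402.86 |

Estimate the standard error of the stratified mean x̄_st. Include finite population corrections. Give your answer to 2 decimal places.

SE(x̄_st) ≈ 4.26

V̂(x̄_st) = Σ W_h² (1 − n_h/N_h) s_h²/n_h, with W_h = N_h/N and N = 11500:
  stratum 1: (2750/11500)²·(1 − 205/2750)·45.28²/205 = 0.529278
  stratum 2: (3000/11500)²·(1 − 372/3000)·50.01²/372 = 0.400794
  stratum 3: (1000/11500)²·(1 − 124/1000)·383.99²/124 = 7.87638
  stratum 4: (2750/11500)²·(1 − 507/2750)·50.96²/507 = 0.238901
  stratum 5: (2000/11500)²·(1 − 426/2000)·402.86²/426 = 9.06855
V̂(x̄_st) = 18.1139
SE(x̄_st) = √18.1139 = 4.25604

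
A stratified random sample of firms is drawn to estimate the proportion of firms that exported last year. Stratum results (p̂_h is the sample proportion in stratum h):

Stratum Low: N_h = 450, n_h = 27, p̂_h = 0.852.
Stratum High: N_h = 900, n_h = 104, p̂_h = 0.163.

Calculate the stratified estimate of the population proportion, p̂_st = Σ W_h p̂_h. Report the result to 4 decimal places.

p̂_st ≈ 0.3927

N = 1350; stratum weights W_h = N_h/N.
p̂_st = Σ W_h p̂_h = (450·0.852 + 900·0.163)/1350 = 0.39267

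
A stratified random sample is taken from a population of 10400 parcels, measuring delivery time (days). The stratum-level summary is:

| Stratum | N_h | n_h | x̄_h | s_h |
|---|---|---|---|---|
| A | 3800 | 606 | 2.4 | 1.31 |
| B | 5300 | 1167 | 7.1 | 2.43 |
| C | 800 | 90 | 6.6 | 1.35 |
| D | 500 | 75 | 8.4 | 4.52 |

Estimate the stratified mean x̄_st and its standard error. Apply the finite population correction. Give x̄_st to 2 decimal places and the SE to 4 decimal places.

x̄_st ≈ 5.41, SE ≈ 0.0445

x̄_st = Σ W_h x̄_h = (3800·2.4 + 5300·7.1 + 800·6.6 + 500·8.4)/10400 = 5.40673
V̂(x̄_st) = Σ W_h² (1 − n_h/N_h) s_h²/n_h, with W_h = N_h/N and N = 10400:
  stratum A: (3800/10400)²·(1 − 606/3800)·1.31²/606 = 0.000317777
  stratum B: (5300/10400)²·(1 − 1167/5300)·2.43²/1167 = 0.00102475
  stratum C: (800/10400)²·(1 − 90/800)·1.35²/90 = 0.000106342
  stratum D: (500/10400)²·(1 − 75/500)·4.52²/75 = 0.00053519
V̂(x̄_st) = 0.00198405
SE(x̄_st) = √0.00198405 = 0.0445427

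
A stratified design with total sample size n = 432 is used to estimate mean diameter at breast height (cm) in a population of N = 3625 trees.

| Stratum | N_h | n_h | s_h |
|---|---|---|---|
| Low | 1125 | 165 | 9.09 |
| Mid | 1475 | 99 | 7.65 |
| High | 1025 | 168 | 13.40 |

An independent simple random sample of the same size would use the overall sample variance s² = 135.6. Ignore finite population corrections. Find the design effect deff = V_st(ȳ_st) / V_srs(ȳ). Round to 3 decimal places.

V̂(ȳ_st) = Σ W_h² s_h²/n_h, with W_h = N_h/N and N = 3625:
  stratum Low: (1125/3625)²·9.09²/165 = 0.0482317
  stratum Mid: (1475/3625)²·7.65²/99 = 0.0978714
  stratum High: (1025/3625)²·13.40²/168 = 0.0854539
V_st = 0.231557
V_srs = s²/n = 135.6/432 = 0.313889
deff = V_st / V_srs = 0.231557/0.313889 = 0.7377

deff ≈ 0.738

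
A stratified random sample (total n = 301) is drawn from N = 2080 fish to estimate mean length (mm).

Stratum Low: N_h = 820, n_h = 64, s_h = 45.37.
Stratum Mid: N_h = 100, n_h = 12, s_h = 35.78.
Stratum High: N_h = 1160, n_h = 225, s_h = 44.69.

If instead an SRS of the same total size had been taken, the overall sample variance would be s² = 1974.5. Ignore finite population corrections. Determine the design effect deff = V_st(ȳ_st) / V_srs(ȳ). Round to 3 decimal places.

V̂(ȳ_st) = Σ W_h² s_h²/n_h, with W_h = N_h/N and N = 2080:
  stratum Low: (820/2080)²·45.37²/64 = 4.99872
  stratum Mid: (100/2080)²·35.78²/12 = 0.246588
  stratum High: (1160/2080)²·44.69²/225 = 2.76075
V_st = 8.00606
V_srs = s²/n = 1974.5/301 = 6.5598
deff = V_st / V_srs = 8.00606/6.5598 = 1.2205

deff ≈ 1.220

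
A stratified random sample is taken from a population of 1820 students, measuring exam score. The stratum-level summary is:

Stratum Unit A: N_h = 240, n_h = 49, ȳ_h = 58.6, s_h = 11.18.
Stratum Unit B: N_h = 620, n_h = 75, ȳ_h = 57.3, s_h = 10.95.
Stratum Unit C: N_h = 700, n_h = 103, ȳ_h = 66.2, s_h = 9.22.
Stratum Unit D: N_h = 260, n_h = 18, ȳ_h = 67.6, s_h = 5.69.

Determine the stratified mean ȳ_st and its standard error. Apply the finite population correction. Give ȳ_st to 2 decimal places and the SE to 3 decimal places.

ȳ_st = Σ W_h ȳ_h = (240·58.6 + 620·57.3 + 700·66.2 + 260·67.6)/1820 = 62.36593
V̂(ȳ_st) = Σ W_h² (1 − n_h/N_h) s_h²/n_h, with W_h = N_h/N and N = 1820:
  stratum Unit A: (240/1820)²·(1 − 49/240)·11.18²/49 = 0.0353012
  stratum Unit B: (620/1820)²·(1 − 75/620)·10.95²/75 = 0.163084
  stratum Unit C: (700/1820)²·(1 − 103/700)·9.22²/103 = 0.104125
  stratum Unit D: (260/1820)²·(1 − 18/260)·5.69²/18 = 0.0341663
V̂(ȳ_st) = 0.336677
SE(ȳ_st) = √0.336677 = 0.580238

ȳ_st ≈ 62.37, SE ≈ 0.580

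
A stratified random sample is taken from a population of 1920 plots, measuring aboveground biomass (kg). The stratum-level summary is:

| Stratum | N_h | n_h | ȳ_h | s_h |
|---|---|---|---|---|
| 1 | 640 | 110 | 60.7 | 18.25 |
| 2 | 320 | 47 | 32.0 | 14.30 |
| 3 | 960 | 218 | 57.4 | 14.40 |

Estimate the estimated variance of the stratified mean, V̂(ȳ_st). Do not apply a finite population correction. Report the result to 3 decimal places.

V̂(ȳ_st) ≈ 0.695

V̂(ȳ_st) = Σ W_h² s_h²/n_h, with W_h = N_h/N and N = 1920:
  stratum 1: (640/1920)²·18.25²/110 = 0.336427
  stratum 2: (320/1920)²·14.30²/47 = 0.120857
  stratum 3: (960/1920)²·14.40²/218 = 0.237798
V̂(ȳ_st) = 0.695082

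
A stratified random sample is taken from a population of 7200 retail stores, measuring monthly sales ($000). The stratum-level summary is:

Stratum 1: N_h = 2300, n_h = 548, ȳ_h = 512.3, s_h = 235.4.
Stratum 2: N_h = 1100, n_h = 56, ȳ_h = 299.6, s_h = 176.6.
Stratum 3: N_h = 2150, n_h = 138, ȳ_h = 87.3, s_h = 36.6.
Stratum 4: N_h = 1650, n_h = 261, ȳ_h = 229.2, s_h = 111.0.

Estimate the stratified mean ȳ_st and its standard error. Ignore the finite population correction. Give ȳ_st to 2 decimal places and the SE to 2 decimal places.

ȳ_st = Σ W_h ȳ_h = (2300·512.3 + 1100·299.6 + 2150·87.3 + 1650·229.2)/7200 = 288.01736
V̂(ȳ_st) = Σ W_h² s_h²/n_h, with W_h = N_h/N and N = 7200:
  stratum 1: (2300/7200)²·235.4²/548 = 10.3187
  stratum 2: (1100/7200)²·176.6²/56 = 12.9991
  stratum 3: (2150/7200)²·36.6²/138 = 0.865556
  stratum 4: (1650/7200)²·111.0²/261 = 2.47918
V̂(ȳ_st) = 26.6625
SE(ȳ_st) = √26.6625 = 5.16357

ȳ_st ≈ 288.02, SE ≈ 5.16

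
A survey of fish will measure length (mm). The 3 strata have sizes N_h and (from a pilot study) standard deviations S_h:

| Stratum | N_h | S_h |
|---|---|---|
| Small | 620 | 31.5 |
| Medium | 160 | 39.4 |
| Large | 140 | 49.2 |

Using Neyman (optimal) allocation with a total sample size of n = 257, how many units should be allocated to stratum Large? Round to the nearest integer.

Neyman allocation: n_h = n · N_h S_h / Σ N_i S_i, with n = 257.
  stratum Small: N_h·S_h = 620·31.5 = 19530.00
  stratum Medium: N_h·S_h = 160·39.4 = 6304.00
  stratum Large: N_h·S_h = 140·49.2 = 6888.00
Σ N_h S_h = 32722.00
n for stratum Large = 257·6888.00/32722.00 = 54.099 → 54

54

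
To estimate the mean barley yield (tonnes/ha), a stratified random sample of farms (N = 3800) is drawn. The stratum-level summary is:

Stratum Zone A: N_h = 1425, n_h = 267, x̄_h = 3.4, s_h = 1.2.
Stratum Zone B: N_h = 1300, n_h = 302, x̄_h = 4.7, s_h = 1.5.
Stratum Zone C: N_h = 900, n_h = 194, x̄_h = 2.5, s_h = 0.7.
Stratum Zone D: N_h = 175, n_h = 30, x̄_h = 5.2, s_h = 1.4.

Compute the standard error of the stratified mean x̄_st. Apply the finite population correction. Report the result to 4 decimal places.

V̂(x̄_st) = Σ W_h² (1 − n_h/N_h) s_h²/n_h, with W_h = N_h/N and N = 3800:
  stratum Zone A: (1425/3800)²·(1 − 267/1425)·1.2²/267 = 0.000616322
  stratum Zone B: (1300/3800)²·(1 − 302/1300)·1.5²/302 = 0.000669395
  stratum Zone C: (900/3800)²·(1 − 194/900)·0.7²/194 = 0.000111141
  stratum Zone D: (175/3800)²·(1 − 30/175)·1.4²/30 = 0.000114808
V̂(x̄_st) = 0.00151167
SE(x̄_st) = √0.00151167 = 0.0388801

SE(x̄_st) ≈ 0.0389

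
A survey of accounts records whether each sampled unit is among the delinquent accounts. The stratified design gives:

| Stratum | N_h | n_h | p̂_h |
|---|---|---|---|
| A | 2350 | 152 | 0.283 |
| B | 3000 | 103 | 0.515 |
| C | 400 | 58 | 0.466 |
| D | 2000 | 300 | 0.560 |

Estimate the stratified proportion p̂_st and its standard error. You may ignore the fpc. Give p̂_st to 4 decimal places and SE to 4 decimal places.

N = 7750; stratum weights W_h = N_h/N.
p̂_st = Σ W_h p̂_h = (2350·0.283 + 3000·0.515 + 400·0.466 + 2000·0.560)/7750 = 0.45374
V̂(p̂_st) = Σ W_h² p̂_h(1−p̂_h)/(n_h−1):
  stratum A: (2350/7750)²·0.283·0.717/151 = 0.000123555
  stratum B: (3000/7750)²·0.515·0.485/102 = 0.000366934
  stratum C: (400/7750)²·0.466·0.534/57 = 1.16297e-05
  stratum D: (2000/7750)²·0.560·0.440/299 = 5.48815e-05
V̂(p̂_st) = 0.000557; SE = √V̂ = 0.0236009

p̂_st ≈ 0.4537, SE ≈ 0.0236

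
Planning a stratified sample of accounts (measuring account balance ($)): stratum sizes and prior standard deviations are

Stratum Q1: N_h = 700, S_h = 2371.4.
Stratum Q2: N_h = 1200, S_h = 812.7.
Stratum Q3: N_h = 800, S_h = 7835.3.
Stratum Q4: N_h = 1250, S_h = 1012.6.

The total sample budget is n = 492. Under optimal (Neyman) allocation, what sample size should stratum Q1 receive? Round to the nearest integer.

Neyman allocation: n_h = n · N_h S_h / Σ N_i S_i, with n = 492.
  stratum Q1: N_h·S_h = 700·2371.4 = 1659980.00
  stratum Q2: N_h·S_h = 1200·812.7 = 975240.00
  stratum Q3: N_h·S_h = 800·7835.3 = 6268240.00
  stratum Q4: N_h·S_h = 1250·1012.6 = 1265750.00
Σ N_h S_h = 10169210.00
n for stratum Q1 = 492·1659980.00/10169210.00 = 80.312 → 80

80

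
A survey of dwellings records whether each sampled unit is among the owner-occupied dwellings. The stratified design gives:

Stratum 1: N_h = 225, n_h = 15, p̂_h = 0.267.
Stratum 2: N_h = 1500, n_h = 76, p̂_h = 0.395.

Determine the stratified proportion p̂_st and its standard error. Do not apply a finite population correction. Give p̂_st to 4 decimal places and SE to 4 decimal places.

p̂_st ≈ 0.3783, SE ≈ 0.0515

N = 1725; stratum weights W_h = N_h/N.
p̂_st = Σ W_h p̂_h = (225·0.267 + 1500·0.395)/1725 = 0.37830
V̂(p̂_st) = Σ W_h² p̂_h(1−p̂_h)/(n_h−1):
  stratum 1: (225/1725)²·0.267·0.733/14 = 0.000237834
  stratum 2: (1500/1725)²·0.395·0.605/75 = 0.00240933
V̂(p̂_st) = 0.00264716; SE = √V̂ = 0.0514506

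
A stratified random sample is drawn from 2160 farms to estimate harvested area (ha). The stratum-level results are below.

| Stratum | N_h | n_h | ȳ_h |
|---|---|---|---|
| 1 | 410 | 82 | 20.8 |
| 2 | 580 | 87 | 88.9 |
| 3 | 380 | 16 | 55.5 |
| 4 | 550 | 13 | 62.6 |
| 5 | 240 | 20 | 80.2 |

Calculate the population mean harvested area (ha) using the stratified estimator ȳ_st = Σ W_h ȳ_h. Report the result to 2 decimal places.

N = Σ N_h = 2160. Stratum weights W_h = N_h/N.
ȳ_st = (410·20.8 + 580·88.9 + 380·55.5 + 550·62.6 + 240·80.2) / 2160 = 62.4343

ȳ_st ≈ 62.43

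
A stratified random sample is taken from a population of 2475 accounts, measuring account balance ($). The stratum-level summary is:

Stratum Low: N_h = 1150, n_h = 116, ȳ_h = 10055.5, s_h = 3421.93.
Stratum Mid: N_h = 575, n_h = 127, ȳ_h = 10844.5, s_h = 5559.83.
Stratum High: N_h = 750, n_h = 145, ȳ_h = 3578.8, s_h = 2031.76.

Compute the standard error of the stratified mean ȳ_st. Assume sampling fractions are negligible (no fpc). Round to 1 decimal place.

V̂(ȳ_st) = Σ W_h² s_h²/n_h, with W_h = N_h/N and N = 2475:
  stratum Low: (1150/2475)²·3421.93²/116 = 21793.6
  stratum Mid: (575/2475)²·5559.83²/127 = 13137.3
  stratum High: (750/2475)²·2031.76²/145 = 2614.26
V̂(ȳ_st) = 37545.1
SE(ȳ_st) = √37545.1 = 193.766

SE(ȳ_st) ≈ 193.8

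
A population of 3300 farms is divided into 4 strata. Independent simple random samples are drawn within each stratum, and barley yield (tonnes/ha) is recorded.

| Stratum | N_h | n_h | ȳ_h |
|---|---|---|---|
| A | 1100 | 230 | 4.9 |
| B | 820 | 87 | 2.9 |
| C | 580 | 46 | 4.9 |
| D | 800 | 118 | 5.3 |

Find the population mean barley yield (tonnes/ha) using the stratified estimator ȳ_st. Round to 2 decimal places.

ȳ_st ≈ 4.50

N = Σ N_h = 3300. Stratum weights W_h = N_h/N.
ȳ_st = (1100·4.9 + 820·2.9 + 580·4.9 + 800·5.3) / 3300 = 4.5000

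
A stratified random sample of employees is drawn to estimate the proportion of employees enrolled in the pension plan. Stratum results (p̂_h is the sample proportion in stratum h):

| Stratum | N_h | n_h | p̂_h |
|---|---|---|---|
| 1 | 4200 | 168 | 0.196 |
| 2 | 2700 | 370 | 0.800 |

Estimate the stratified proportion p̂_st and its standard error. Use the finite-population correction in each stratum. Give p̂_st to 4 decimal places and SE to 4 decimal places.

p̂_st ≈ 0.4323, SE ≈ 0.0198

N = 6900; stratum weights W_h = N_h/N.
p̂_st = Σ W_h p̂_h = (4200·0.196 + 2700·0.800)/6900 = 0.43235
V̂(p̂_st) = Σ W_h² (1 − n_h/N_h) p̂_h(1−p̂_h)/(n_h−1):
  stratum 1: (4200/6900)²·(1 − 168/4200)·0.196·0.804/167 = 0.000335635
  stratum 2: (2700/6900)²·(1 − 370/2700)·0.800·0.200/369 = 5.72948e-05
V̂(p̂_st) = 0.00039293; SE = √V̂ = 0.0198225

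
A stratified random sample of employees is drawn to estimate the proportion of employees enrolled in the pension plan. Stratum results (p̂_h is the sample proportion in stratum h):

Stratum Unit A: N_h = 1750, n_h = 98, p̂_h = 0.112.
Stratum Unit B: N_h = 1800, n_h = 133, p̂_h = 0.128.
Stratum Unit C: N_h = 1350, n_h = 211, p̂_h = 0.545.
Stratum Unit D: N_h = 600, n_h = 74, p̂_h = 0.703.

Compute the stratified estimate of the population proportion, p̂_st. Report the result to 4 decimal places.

p̂_st ≈ 0.2880

N = 5500; stratum weights W_h = N_h/N.
p̂_st = Σ W_h p̂_h = (1750·0.112 + 1800·0.128 + 1350·0.545 + 600·0.703)/5500 = 0.28799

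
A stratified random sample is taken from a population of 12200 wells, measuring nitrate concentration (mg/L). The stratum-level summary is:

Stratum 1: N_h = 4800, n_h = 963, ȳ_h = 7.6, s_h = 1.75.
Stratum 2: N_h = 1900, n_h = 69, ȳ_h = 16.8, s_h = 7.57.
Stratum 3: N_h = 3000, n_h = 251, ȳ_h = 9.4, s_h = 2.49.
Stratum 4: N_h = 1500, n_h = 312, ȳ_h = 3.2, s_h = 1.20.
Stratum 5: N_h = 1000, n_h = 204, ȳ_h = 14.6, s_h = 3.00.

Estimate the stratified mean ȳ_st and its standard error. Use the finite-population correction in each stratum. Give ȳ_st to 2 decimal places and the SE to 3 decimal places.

ȳ_st = Σ W_h ȳ_h = (4800·7.6 + 1900·16.8 + 3000·9.4 + 1500·3.2 + 1000·14.6)/12200 = 9.50820
V̂(ȳ_st) = Σ W_h² (1 − n_h/N_h) s_h²/n_h, with W_h = N_h/N and N = 12200:
  stratum 1: (4800/12200)²·(1 − 963/4800)·1.75²/963 = 0.000393517
  stratum 2: (1900/12200)²·(1 − 69/1900)·7.57²/69 = 0.0194118
  stratum 3: (3000/12200)²·(1 − 251/3000)·2.49²/251 = 0.00136868
  stratum 4: (1500/12200)²·(1 − 312/1500)·1.20²/312 = 5.52581e-05
  stratum 5: (1000/12200)²·(1 − 204/1000)·3.00²/204 = 0.000235942
V̂(ȳ_st) = 0.0214652
SE(ȳ_st) = √0.0214652 = 0.14651

ȳ_st ≈ 9.51, SE ≈ 0.147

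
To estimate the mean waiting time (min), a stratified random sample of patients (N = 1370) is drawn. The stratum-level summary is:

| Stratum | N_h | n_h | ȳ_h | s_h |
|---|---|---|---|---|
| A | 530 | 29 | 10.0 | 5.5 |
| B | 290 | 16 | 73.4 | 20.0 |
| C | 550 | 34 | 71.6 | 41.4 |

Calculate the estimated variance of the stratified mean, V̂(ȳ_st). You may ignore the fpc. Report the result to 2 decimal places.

V̂(ȳ_st) = Σ W_h² s_h²/n_h, with W_h = N_h/N and N = 1370:
  stratum A: (530/1370)²·5.5²/29 = 0.156113
  stratum B: (290/1370)²·20.0²/16 = 1.1202
  stratum C: (550/1370)²·41.4²/34 = 8.12468
V̂(ȳ_st) = 9.40099

V̂(ȳ_st) ≈ 9.40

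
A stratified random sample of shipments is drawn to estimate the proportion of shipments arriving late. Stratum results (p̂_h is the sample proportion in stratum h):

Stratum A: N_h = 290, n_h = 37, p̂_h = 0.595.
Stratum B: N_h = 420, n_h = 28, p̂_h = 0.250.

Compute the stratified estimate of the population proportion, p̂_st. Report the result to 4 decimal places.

p̂_st ≈ 0.3909

N = 710; stratum weights W_h = N_h/N.
p̂_st = Σ W_h p̂_h = (290·0.595 + 420·0.250)/710 = 0.39092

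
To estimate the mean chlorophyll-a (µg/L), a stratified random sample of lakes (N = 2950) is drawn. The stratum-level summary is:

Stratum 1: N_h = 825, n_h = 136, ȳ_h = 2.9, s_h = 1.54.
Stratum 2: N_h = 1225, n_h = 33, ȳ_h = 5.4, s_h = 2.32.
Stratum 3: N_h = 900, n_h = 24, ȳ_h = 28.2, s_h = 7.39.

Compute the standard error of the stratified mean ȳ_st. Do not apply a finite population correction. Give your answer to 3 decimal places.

V̂(ȳ_st) = Σ W_h² s_h²/n_h, with W_h = N_h/N and N = 2950:
  stratum 1: (825/2950)²·1.54²/136 = 0.00136385
  stratum 2: (1225/2950)²·2.32²/33 = 0.0281248
  stratum 3: (900/2950)²·7.39²/24 = 0.211796
V̂(ȳ_st) = 0.241285
SE(ȳ_st) = √0.241285 = 0.491208

SE(ȳ_st) ≈ 0.491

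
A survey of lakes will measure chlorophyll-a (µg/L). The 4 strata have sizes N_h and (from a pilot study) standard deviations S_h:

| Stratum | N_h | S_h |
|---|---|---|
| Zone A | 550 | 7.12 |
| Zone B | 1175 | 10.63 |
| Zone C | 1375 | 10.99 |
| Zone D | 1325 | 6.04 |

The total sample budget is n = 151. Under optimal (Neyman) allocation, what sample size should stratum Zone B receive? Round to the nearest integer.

Neyman allocation: n_h = n · N_h S_h / Σ N_i S_i, with n = 151.
  stratum Zone A: N_h·S_h = 550·7.12 = 3916.00
  stratum Zone B: N_h·S_h = 1175·10.63 = 12490.25
  stratum Zone C: N_h·S_h = 1375·10.99 = 15111.25
  stratum Zone D: N_h·S_h = 1325·6.04 = 8003.00
Σ N_h S_h = 39520.50
n for stratum Zone B = 151·12490.25/39520.50 = 47.723 → 48

48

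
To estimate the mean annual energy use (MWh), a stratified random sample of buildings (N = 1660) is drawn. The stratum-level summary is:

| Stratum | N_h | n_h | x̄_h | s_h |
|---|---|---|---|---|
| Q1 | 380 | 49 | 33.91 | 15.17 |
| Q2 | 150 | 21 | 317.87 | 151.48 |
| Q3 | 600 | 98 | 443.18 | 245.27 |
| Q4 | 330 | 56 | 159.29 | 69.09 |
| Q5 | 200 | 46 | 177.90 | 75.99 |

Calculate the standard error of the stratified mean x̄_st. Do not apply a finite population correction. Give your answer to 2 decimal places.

SE(x̄_st) ≈ 9.72

V̂(x̄_st) = Σ W_h² s_h²/n_h, with W_h = N_h/N and N = 1660:
  stratum Q1: (380/1660)²·15.17²/49 = 0.246108
  stratum Q2: (150/1660)²·151.48²/21 = 8.92191
  stratum Q3: (600/1660)²·245.27²/98 = 80.1953
  stratum Q4: (330/1660)²·69.09²/56 = 3.36864
  stratum Q5: (200/1660)²·75.99²/46 = 1.82221
V̂(x̄_st) = 94.5542
SE(x̄_st) = √94.5542 = 9.7239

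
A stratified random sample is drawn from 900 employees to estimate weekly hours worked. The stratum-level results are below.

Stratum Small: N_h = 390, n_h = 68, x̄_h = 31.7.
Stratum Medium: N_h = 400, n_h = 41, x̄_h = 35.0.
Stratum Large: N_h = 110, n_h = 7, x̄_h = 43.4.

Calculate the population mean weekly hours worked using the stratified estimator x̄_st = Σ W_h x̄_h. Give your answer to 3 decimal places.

N = Σ N_h = 900. Stratum weights W_h = N_h/N.
x̄_st = (390·31.7 + 400·35.0 + 110·43.4) / 900 = 34.59667

x̄_st ≈ 34.597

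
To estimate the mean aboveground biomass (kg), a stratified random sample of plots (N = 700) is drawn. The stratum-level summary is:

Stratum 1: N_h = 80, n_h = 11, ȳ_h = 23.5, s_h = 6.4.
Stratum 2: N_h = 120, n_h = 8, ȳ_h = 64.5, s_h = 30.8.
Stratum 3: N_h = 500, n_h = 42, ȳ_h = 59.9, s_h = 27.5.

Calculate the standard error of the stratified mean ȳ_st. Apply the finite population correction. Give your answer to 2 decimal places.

SE(ȳ_st) ≈ 3.42

V̂(ȳ_st) = Σ W_h² (1 − n_h/N_h) s_h²/n_h, with W_h = N_h/N and N = 700:
  stratum 1: (80/700)²·(1 − 11/80)·6.4²/11 = 0.0419479
  stratum 2: (120/700)²·(1 − 8/120)·30.8²/8 = 3.25248
  stratum 3: (500/700)²·(1 − 42/500)·27.5²/42 = 8.41503
V̂(ȳ_st) = 11.7095
SE(ȳ_st) = √11.7095 = 3.42191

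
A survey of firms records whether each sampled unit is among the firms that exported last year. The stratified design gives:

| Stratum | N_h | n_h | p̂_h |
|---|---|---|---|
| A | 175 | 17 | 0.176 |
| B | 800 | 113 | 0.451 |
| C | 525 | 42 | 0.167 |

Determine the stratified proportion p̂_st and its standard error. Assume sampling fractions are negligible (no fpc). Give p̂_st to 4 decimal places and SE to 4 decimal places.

N = 1500; stratum weights W_h = N_h/N.
p̂_st = Σ W_h p̂_h = (175·0.176 + 800·0.451 + 525·0.167)/1500 = 0.31952
V̂(p̂_st) = Σ W_h² p̂_h(1−p̂_h)/(n_h−1):
  stratum A: (175/1500)²·0.176·0.824/16 = 0.000123371
  stratum B: (800/1500)²·0.451·0.549/112 = 0.000628823
  stratum C: (525/1500)²·0.167·0.833/41 = 0.000415637
V̂(p̂_st) = 0.00116783; SE = √V̂ = 0.0341735

p̂_st ≈ 0.3195, SE ≈ 0.0342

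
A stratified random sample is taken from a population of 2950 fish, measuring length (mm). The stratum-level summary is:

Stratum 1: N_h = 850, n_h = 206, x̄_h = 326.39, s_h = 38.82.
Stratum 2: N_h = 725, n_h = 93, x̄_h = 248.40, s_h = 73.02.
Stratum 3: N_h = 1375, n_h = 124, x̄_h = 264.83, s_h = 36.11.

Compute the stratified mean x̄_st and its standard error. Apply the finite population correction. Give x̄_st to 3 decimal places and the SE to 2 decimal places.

x̄_st ≈ 278.530, SE ≈ 2.36

x̄_st = Σ W_h x̄_h = (850·326.39 + 725·248.40 + 1375·264.83)/2950 = 278.52975
V̂(x̄_st) = Σ W_h² (1 − n_h/N_h) s_h²/n_h, with W_h = N_h/N and N = 2950:
  stratum 1: (850/2950)²·(1 − 206/850)·38.82²/206 = 0.460155
  stratum 2: (725/2950)²·(1 − 93/725)·73.02²/93 = 3.01864
  stratum 3: (1375/2950)²·(1 − 124/1375)·36.11²/124 = 2.0785
V̂(x̄_st) = 5.55729
SE(x̄_st) = √5.55729 = 2.35739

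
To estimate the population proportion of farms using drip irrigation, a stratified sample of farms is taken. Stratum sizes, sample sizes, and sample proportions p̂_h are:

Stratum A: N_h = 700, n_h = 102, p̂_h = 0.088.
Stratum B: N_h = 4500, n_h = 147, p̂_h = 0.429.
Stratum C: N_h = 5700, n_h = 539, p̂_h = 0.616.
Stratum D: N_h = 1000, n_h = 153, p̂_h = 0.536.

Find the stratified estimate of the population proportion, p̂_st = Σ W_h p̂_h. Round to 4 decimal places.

N = 11900; stratum weights W_h = N_h/N.
p̂_st = Σ W_h p̂_h = (700·0.088 + 4500·0.429 + 5700·0.616 + 1000·0.536)/11900 = 0.50750

p̂_st ≈ 0.5075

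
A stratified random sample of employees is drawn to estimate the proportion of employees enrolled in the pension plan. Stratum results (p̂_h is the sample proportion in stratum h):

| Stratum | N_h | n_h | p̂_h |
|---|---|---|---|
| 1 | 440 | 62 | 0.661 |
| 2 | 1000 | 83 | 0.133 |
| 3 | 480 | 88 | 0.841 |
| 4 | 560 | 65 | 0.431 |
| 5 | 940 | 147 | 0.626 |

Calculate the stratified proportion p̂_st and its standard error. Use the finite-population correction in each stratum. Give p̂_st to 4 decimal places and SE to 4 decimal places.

p̂_st ≈ 0.4846, SE ≈ 0.0195

N = 3420; stratum weights W_h = N_h/N.
p̂_st = Σ W_h p̂_h = (440·0.661 + 1000·0.133 + 480·0.841 + 560·0.431 + 940·0.626)/3420 = 0.48460
V̂(p̂_st) = Σ W_h² (1 − n_h/N_h) p̂_h(1−p̂_h)/(n_h−1):
  stratum 1: (440/3420)²·(1 − 62/440)·0.661·0.339/61 = 5.22352e-05
  stratum 2: (1000/3420)²·(1 − 83/1000)·0.133·0.867/82 = 0.000110249
  stratum 3: (480/3420)²·(1 − 88/480)·0.841·0.159/87 = 2.47257e-05
  stratum 4: (560/3420)²·(1 − 65/560)·0.431·0.569/64 = 9.08135e-05
  stratum 5: (940/3420)²·(1 − 147/940)·0.626·0.374/146 = 0.000102198
V̂(p̂_st) = 0.000380221; SE = √V̂ = 0.0194993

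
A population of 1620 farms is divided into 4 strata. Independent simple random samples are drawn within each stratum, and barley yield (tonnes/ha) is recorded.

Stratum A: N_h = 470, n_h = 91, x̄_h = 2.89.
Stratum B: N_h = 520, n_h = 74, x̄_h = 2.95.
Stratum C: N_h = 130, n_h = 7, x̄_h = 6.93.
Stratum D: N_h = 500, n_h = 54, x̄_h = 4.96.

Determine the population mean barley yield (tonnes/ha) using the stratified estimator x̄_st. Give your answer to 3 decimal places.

x̄_st ≈ 3.872

N = Σ N_h = 1620. Stratum weights W_h = N_h/N.
x̄_st = (470·2.89 + 520·2.95 + 130·6.93 + 500·4.96) / 1620 = 3.87235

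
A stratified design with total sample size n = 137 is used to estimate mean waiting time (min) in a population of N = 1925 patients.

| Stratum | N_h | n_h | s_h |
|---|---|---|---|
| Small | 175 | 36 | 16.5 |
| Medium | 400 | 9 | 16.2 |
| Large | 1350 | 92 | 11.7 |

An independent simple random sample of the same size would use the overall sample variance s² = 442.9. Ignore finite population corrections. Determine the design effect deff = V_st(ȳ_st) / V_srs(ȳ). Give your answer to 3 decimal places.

deff ≈ 0.635

V̂(ȳ_st) = Σ W_h² s_h²/n_h, with W_h = N_h/N and N = 1925:
  stratum Small: (175/1925)²·16.5²/36 = 0.0625
  stratum Medium: (400/1925)²·16.2²/9 = 1.25906
  stratum Large: (1350/1925)²·11.7²/92 = 0.731796
V_st = 2.05335
V_srs = s²/n = 442.9/137 = 3.23285
deff = V_st / V_srs = 2.05335/3.23285 = 0.6352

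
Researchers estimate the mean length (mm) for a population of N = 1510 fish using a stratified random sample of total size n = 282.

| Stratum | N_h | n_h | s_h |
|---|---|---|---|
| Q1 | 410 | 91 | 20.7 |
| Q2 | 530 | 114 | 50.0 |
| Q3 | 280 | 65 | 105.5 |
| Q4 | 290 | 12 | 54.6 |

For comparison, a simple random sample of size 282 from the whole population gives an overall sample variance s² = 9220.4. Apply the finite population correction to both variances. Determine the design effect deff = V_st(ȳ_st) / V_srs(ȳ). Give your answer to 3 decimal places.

V̂(ȳ_st) = Σ W_h² (1 − n_h/N_h) s_h²/n_h, with W_h = N_h/N and N = 1510:
  stratum Q1: (410/1510)²·(1 − 91/410)·20.7²/91 = 0.270097
  stratum Q2: (530/1510)²·(1 − 114/530)·50.0²/114 = 2.12056
  stratum Q3: (280/1510)²·(1 − 65/280)·105.5²/65 = 4.521
  stratum Q4: (290/1510)²·(1 − 12/290)·54.6²/12 = 8.78401
V_st = 15.6957
V_srs = (1 − 282/1510)·9220.4/282 = 26.5902
deff = V_st / V_srs = 15.6957/26.5902 = 0.5903

deff ≈ 0.590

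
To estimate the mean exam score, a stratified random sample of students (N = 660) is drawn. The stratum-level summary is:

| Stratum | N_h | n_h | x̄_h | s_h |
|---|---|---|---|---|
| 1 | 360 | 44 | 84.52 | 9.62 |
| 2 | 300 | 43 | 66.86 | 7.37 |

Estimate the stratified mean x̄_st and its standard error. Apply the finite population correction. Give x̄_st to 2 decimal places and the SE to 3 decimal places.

x̄_st ≈ 76.49, SE ≈ 0.879

x̄_st = Σ W_h x̄_h = (360·84.52 + 300·66.86)/660 = 76.49273
V̂(x̄_st) = Σ W_h² (1 − n_h/N_h) s_h²/n_h, with W_h = N_h/N and N = 660:
  stratum 1: (360/660)²·(1 − 44/360)·9.62²/44 = 0.549287
  stratum 2: (300/660)²·(1 − 43/300)·7.37²/43 = 0.22358
V̂(x̄_st) = 0.772867
SE(x̄_st) = √0.772867 = 0.879128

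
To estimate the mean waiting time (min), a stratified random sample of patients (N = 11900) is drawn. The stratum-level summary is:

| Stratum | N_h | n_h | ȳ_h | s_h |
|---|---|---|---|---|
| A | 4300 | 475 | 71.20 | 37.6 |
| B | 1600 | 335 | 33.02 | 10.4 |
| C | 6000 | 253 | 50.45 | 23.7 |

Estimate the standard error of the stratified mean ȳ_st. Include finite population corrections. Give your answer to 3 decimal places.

V̂(ȳ_st) = Σ W_h² (1 − n_h/N_h) s_h²/n_h, with W_h = N_h/N and N = 11900:
  stratum A: (4300/11900)²·(1 − 475/4300)·37.6²/475 = 0.345691
  stratum B: (1600/11900)²·(1 − 335/1600)·10.4²/335 = 0.00461465
  stratum C: (6000/11900)²·(1 − 253/6000)·23.7²/253 = 0.540598
V̂(ȳ_st) = 0.890904
SE(ȳ_st) = √0.890904 = 0.943877

SE(ȳ_st) ≈ 0.944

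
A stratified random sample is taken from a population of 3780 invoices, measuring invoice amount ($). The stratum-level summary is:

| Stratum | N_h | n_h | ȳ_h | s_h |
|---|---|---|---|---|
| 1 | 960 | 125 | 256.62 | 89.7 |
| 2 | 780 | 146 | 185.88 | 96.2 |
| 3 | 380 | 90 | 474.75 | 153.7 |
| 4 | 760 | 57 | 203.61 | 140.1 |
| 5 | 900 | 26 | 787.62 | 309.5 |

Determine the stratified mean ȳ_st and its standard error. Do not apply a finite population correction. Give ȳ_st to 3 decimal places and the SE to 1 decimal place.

ȳ_st ≈ 379.722, SE ≈ 15.2

ȳ_st = Σ W_h ȳ_h = (960·256.62 + 780·185.88 + 380·474.75 + 760·203.61 + 900·787.62)/3780 = 379.72175
V̂(ȳ_st) = Σ W_h² s_h²/n_h, with W_h = N_h/N and N = 3780:
  stratum 1: (960/3780)²·89.7²/125 = 4.15177
  stratum 2: (780/3780)²·96.2²/146 = 2.699
  stratum 3: (380/3780)²·153.7²/90 = 2.6527
  stratum 4: (760/3780)²·140.1²/57 = 13.9202
  stratum 5: (900/3780)²·309.5²/26 = 208.857
V̂(ȳ_st) = 232.281
SE(ȳ_st) = √232.281 = 15.2408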